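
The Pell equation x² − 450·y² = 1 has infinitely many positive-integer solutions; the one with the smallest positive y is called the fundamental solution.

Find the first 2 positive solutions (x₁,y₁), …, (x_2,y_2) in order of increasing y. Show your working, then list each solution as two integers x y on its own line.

d=450: √d = [21; 4,1,2,4,2,1,4,42] (ℓ=8, even), read p_7/q_7
i=0: a=21 ⇒ p=21, q=1
…
i=3: a=2 ⇒ p=297, q=14
…
i=5: a=2 ⇒ p=2885, q=136
i=6: a=1 ⇒ p=4179, q=197
i=7: a=4 ⇒ p=19601, q=924
→ (19601, 924).  Check: 19601²=384199201, 450·924²=384199200, difference 1.
(19601+924√450)^2 = 768398401 + 36222648√450

19601 924
768398401 36222648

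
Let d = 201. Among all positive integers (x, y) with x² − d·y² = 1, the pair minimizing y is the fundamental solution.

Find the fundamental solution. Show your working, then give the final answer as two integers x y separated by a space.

515095 36332

d=201: √d = [14; 5,1,1,1,2,…,1,5,28] (ℓ=14, even), read p_13/q_13
a_0=14:  p_0=14·1+0=14,  q_0=14·0+1=1
a_1=5:  p_1=5·14+1=71,  q_1=5·1+0=5
…
a_6=1:  p_6=1·638+241=879,  q_6=1·45+17=62
…
a_9=2:  p_9=2·8549+7670=24768,  q_9=2·603+541=1747
a_10=1:  p_10=1·24768+8549=33317,  q_10=1·1747+603=2350
a_11=1:  p_11=1·33317+24768=58085,  q_11=1·2350+1747=4097
a_12=1:  p_12=1·58085+33317=91402,  q_12=1·4097+2350=6447
a_13=5:  p_13=5·91402+58085=515095,  q_13=5·6447+4097=36332
(x₁, y₁) = (515095, 36332);  515095² − 201·36332² = 1 ✓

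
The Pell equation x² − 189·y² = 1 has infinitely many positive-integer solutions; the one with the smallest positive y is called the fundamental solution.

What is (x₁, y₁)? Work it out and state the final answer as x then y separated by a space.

55 4

√189 → a₀=13, period (1,2,1,26); ℓ=4 even so k=3
i=0: a=13 ⇒ p=13, q=1
…
i=2: a=2 ⇒ p=41, q=3
i=3: a=1 ⇒ p=55, q=4
fundamental: x₁=55, y₁=4  (since 3025 − 189·16 = 1)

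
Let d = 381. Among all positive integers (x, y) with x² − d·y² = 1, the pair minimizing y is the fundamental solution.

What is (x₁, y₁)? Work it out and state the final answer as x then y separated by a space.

1015 52

√381 = [19; 1,1,12,1,1,38, …], period ℓ=6 (even) → k=5
i=0: a=19 ⇒ p=19, q=1
i=1: a=1 ⇒ p=20, q=1
i=2: a=1 ⇒ p=39, q=2
i=3: a=12 ⇒ p=488, q=25
i=4: a=1 ⇒ p=527, q=27
i=5: a=1 ⇒ p=1015, q=52
(x₁, y₁) = (1015, 52);  1015² − 381·52² = 1 ✓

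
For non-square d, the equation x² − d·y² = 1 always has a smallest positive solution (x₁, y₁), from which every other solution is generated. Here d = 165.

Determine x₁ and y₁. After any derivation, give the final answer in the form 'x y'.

√165 = [12; 1,5,2,5,1,24, …], period ℓ=6 (even) → k=5
i=0: a=12 ⇒ p=12, q=1
i=1: a=1 ⇒ p=13, q=1
i=2: a=5 ⇒ p=77, q=6
i=3: a=2 ⇒ p=167, q=13
i=4: a=5 ⇒ p=912, q=71
i=5: a=1 ⇒ p=1079, q=84
→ (1079, 84).  Check: 1079²=1164241, 165·84²=1164240, difference 1.

1079 84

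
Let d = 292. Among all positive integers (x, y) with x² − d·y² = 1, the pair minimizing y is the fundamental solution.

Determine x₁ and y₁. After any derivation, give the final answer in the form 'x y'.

√292 = [17; 11,2,1,3,8,3,1,2,11,34, …], period ℓ=10 (even) → k=9
i=0: a=17 ⇒ p=17, q=1
i=1: a=11 ⇒ p=188, q=11
…
i=3: a=1 ⇒ p=581, q=34
i=4: a=3 ⇒ p=2136, q=125
i=5: a=8 ⇒ p=17669, q=1034
…
i=8: a=2 ⇒ p=200767, q=11749
i=9: a=11 ⇒ p=2281249, q=133500
fundamental: x₁=2281249, y₁=133500  (since 5204097000001 − 292·17822250000 = 1)

2281249 133500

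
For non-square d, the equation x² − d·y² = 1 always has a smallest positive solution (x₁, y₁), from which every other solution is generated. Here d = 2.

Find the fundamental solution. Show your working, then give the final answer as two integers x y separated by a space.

3 2

√2 = [1; 2, …], period ℓ=1 (odd) → k=1
step 0: (1, 1)  from 1·(1,0) + (0,1)
step 1: (3, 2)  from 2·(1,1) + (1,0)
→ (3, 2).  Check: 3²=9, 2·2²=8, difference 1.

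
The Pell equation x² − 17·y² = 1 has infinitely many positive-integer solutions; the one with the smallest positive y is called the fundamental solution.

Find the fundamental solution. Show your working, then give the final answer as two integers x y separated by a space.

[4; 8] for √17; ℓ=1 ⇒ convergent index 1
a_0=4:  p_0=4·1+0=4,  q_0=4·0+1=1
a_1=8:  p_1=8·4+1=33,  q_1=8·1+0=8
→ (33, 8).  Check: 33²=1089, 17·8²=1088, difference 1.

33 8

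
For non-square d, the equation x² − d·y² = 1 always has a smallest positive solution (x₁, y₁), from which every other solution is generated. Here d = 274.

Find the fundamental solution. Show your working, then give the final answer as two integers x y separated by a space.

d=274: √d = [16; 1,1,4,4,1,1,32] (ℓ=7, odd), read p_13/q_13
a_0=16:  p_0=16·1+0=16,  q_0=16·0+1=1
…
a_2=1:  p_2=1·17+16=33,  q_2=1·1+1=2
a_3=4:  p_3=4·33+17=149,  q_3=4·2+1=9
a_4=4:  p_4=4·149+33=629,  q_4=4·9+2=38
a_5=1:  p_5=1·629+149=778,  q_5=1·38+9=47
a_6=1:  p_6=1·778+629=1407,  q_6=1·47+38=85
…
a_8=1:  p_8=1·45802+1407=47209,  q_8=1·2767+85=2852
a_9=1:  p_9=1·47209+45802=93011,  q_9=1·2852+2767=5619
a_10=4:  p_10=4·93011+47209=419253,  q_10=4·5619+2852=25328
a_11=4:  p_11=4·419253+93011=1770023,  q_11=4·25328+5619=106931
a_12=1:  p_12=1·1770023+419253=2189276,  q_12=1·106931+25328=132259
a_13=1:  p_13=1·2189276+1770023=3959299,  q_13=1·132259+106931=239190
fundamental: x₁=3959299, y₁=239190  (since 15676048571401 − 274·57211856100 = 1)

3959299 239190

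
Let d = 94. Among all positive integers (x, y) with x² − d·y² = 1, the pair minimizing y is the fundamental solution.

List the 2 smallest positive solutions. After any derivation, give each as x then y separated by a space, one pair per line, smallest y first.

2143295 221064
9187426914049 947610731760

√94 → a₀=9, period (1,2,3,1,1,…,2,1,18); ℓ=16 even so k=15
i=0: a=9 ⇒ p=9, q=1
i=1: a=1 ⇒ p=10, q=1
i=2: a=2 ⇒ p=29, q=3
…
i=4: a=1 ⇒ p=126, q=13
i=5: a=1 ⇒ p=223, q=23
…
i=7: a=1 ⇒ p=1464, q=151
…
i=14: a=2 ⇒ p=1490361, q=153719
i=15: a=1 ⇒ p=2143295, q=221064
→ (2143295, 221064).  Check: 2143295²=4593713457025, 94·221064²=4593713457024, difference 1.
(x_2, y_2) = (2143295·2143295 + 94·221064·221064, 2143295·221064 + 221064·2143295) = (9187426914049, 947610731760)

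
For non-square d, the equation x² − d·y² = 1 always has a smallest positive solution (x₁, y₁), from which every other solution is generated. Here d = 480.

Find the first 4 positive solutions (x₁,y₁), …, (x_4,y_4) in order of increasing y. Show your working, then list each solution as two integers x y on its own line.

[21; 1,9,1,42] for √480; ℓ=4 ⇒ convergent index 3
step 0: (21, 1)  from 21·(1,0) + (0,1)
step 1: (22, 1)  from 1·(21,1) + (1,0)
step 2: (219, 10)  from 9·(22,1) + (21,1)
step 3: (241, 11)  from 1·(219,10) + (22,1)
(x₁, y₁) = (241, 11);  241² − 480·11² = 1 ✓
(241+11√480)^2 = 116161 + 5302√480
(241+11√480)^3 = 55989361 + 2555553√480
(241+11√480)^4 = 26986755841 + 1231771244√480

241 11
116161 5302
55989361 2555553
26986755841 1231771244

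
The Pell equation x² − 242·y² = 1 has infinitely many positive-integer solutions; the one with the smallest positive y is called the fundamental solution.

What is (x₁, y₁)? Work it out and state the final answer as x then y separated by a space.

19601 1260

√242 = [15; 1,1,3,1,14,1,3,1,1,30, …], period ℓ=10 (even) → k=9
k=0  a_k=15  p_k/q_k = 15/1
…
k=5  a_k=14  p_k/q_k = 2069/133
k=6  a_k=1  p_k/q_k = 2209/142
k=7  a_k=3  p_k/q_k = 8696/559
k=8  a_k=1  p_k/q_k = 10905/701
k=9  a_k=1  p_k/q_k = 19601/1260
fundamental: x₁=19601, y₁=1260  (since 384199201 − 242·1587600 = 1)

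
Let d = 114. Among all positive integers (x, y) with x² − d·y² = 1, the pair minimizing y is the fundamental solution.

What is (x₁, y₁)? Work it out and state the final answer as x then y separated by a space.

√114 = [10; 1,2,10,2,1,20, …], period ℓ=6 (even) → k=5
i=0: a=10 ⇒ p=10, q=1
i=1: a=1 ⇒ p=11, q=1
…
i=3: a=10 ⇒ p=331, q=31
i=4: a=2 ⇒ p=694, q=65
i=5: a=1 ⇒ p=1025, q=96
(x₁, y₁) = (1025, 96);  1025² − 114·96² = 1 ✓

1025 96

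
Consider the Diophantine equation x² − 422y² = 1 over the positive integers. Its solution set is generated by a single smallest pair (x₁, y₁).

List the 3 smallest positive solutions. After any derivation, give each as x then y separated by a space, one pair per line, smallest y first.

7022501 341850
98631040590001 4801283933700
1385273162348638202501 67434042451384025550

√422 → a₀=20, period (1,1,5,2,1,…,1,1,40); ℓ=14 even so k=13
k=0  a_k=20  p_k/q_k = 20/1
…
k=3  a_k=5  p_k/q_k = 226/11
…
k=6  a_k=3  p_k/q_k = 2650/129
k=7  a_k=20  p_k/q_k = 53719/2615
…
k=11  a_k=5  p_k/q_k = 3211821/156349
k=12  a_k=1  p_k/q_k = 3810680/185501
k=13  a_k=1  p_k/q_k = 7022501/341850
(x₁, y₁) = (7022501, 341850);  7022501² − 422·341850² = 1 ✓
k=2:  x_2 = 7022501·7022501+422·341850·341850 = 98631040590001,  y_2 = 7022501·341850+341850·7022501 = 4801283933700
k=3:  x_3 = 7022501·98631040590001+422·341850·4801283933700 = 1385273162348638202501,  y_3 = 7022501·4801283933700+341850·98631040590001 = 67434042451384025550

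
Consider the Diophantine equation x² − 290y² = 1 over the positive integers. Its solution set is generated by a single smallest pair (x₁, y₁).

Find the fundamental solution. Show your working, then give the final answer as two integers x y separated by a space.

√290 → a₀=17, period (34); ℓ=1 odd so k=1
k=0  a_k=17  p_k/q_k = 17/1
k=1  a_k=34  p_k/q_k = 579/34
fundamental: x₁=579, y₁=34  (since 335241 − 290·1156 = 1)

579 34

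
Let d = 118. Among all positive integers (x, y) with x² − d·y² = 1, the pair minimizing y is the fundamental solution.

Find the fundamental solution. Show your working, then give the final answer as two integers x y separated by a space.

√118 = [10; 1,6,3,2,10,2,3,6,1,20, …], period ℓ=10 (even) → k=9
k=0  a_k=10  p_k/q_k = 10/1
…
k=2  a_k=6  p_k/q_k = 76/7
k=3  a_k=3  p_k/q_k = 239/22
k=4  a_k=2  p_k/q_k = 554/51
…
k=8  a_k=6  p_k/q_k = 264802/24377
k=9  a_k=1  p_k/q_k = 306917/28254
→ (306917, 28254).  Check: 306917²=94198044889, 118·28254²=94198044888, difference 1.

306917 28254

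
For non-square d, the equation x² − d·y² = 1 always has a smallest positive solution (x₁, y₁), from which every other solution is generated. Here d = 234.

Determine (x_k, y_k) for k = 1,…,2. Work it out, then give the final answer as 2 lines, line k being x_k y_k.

5201 340
54100801 3536680

[15; 3,2,1,2,1,2,3,30] for √234; ℓ=8 ⇒ convergent index 7
k=0  a_k=15  p_k/q_k = 15/1
k=1  a_k=3  p_k/q_k = 46/3
k=2  a_k=2  p_k/q_k = 107/7
…
k=4  a_k=2  p_k/q_k = 413/27
…
k=6  a_k=2  p_k/q_k = 1545/101
k=7  a_k=3  p_k/q_k = 5201/340
fundamental: x₁=5201, y₁=340  (since 27050401 − 234·115600 = 1)
n=2: (5201,340)∘(5201,340) = (5201·5201+234·340·340, 5201·340+340·5201) = (54100801,3536680)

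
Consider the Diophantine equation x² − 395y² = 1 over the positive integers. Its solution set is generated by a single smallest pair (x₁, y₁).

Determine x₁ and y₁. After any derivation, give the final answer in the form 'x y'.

159 8

√395 → a₀=19, period (1,6,1,38); ℓ=4 even so k=3
a_0=19:  p_0=19·1+0=19,  q_0=19·0+1=1
…
a_2=6:  p_2=6·20+19=139,  q_2=6·1+1=7
a_3=1:  p_3=1·139+20=159,  q_3=1·7+1=8
→ (159, 8).  Check: 159²=25281, 395·8²=25280, difference 1.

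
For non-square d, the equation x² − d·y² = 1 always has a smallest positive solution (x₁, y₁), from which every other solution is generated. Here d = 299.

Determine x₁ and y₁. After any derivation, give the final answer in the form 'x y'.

√299 → a₀=17, period (3,2,3,34); ℓ=4 even so k=3
step 0: (17, 1)  from 17·(1,0) + (0,1)
step 1: (52, 3)  from 3·(17,1) + (1,0)
step 2: (121, 7)  from 2·(52,3) + (17,1)
step 3: (415, 24)  from 3·(121,7) + (52,3)
→ (415, 24).  Check: 415²=172225, 299·24²=172224, difference 1.

415 24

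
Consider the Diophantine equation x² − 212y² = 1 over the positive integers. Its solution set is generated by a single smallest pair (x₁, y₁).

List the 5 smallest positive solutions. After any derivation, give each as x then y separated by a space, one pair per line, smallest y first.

66249 4550
8777860001 602865900
1163048894346249 79878526013650
154101652394311440001 10583744939153731800
20418160737778428282906249 1402325036868112630022750

√212 = [14; 1,1,3,1,1,…,1,1,28, …], period ℓ=14 (even) → k=13
step 0: (14, 1)  from 14·(1,0) + (0,1)
…
step 5: (233, 16)  from 1·(131,9) + (102,7)
…
step 8: (2781, 191)  from 1·(2417,166) + (364,25)
…
step 11: (29135, 2001)  from 3·(7979,548) + (5198,357)
step 12: (37114, 2549)  from 1·(29135,2001) + (7979,548)
step 13: (66249, 4550)  from 1·(37114,2549) + (29135,2001)
(x₁, y₁) = (66249, 4550);  66249² − 212·4550² = 1 ✓
n=2: (66249,4550)∘(66249,4550) = (66249·66249+212·4550·4550, 66249·4550+4550·66249) = (8777860001,602865900)
n=3: (8777860001,602865900)∘(66249,4550) = (66249·8777860001+212·4550·602865900, 66249·602865900+4550·8777860001) = (1163048894346249,79878526013650)
n=4: (1163048894346249,79878526013650)∘(66249,4550) = (66249·1163048894346249+212·4550·79878526013650, 66249·79878526013650+4550·1163048894346249) = (154101652394311440001,10583744939153731800)
n=5: (154101652394311440001,10583744939153731800)∘(66249,4550) = (66249·154101652394311440001+212·4550·10583744939153731800, 66249·10583744939153731800+4550·154101652394311440001) = (20418160737778428282906249,1402325036868112630022750)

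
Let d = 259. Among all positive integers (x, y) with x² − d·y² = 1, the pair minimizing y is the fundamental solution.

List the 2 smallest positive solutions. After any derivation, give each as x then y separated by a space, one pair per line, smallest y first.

847225 52644
1435580401249 89202625800

√259 → a₀=16, period (10,1,2,3,4,3,2,1,10,32); ℓ=10 even so k=9
step 0: (16, 1)  from 16·(1,0) + (0,1)
step 1: (161, 10)  from 10·(16,1) + (1,0)
step 2: (177, 11)  from 1·(161,10) + (16,1)
…
step 4: (1722, 107)  from 3·(515,32) + (177,11)
…
step 6: (23931, 1487)  from 3·(7403,460) + (1722,107)
step 7: (55265, 3434)  from 2·(23931,1487) + (7403,460)
step 8: (79196, 4921)  from 1·(55265,3434) + (23931,1487)
step 9: (847225, 52644)  from 10·(79196,4921) + (55265,3434)
(x₁, y₁) = (847225, 52644);  847225² − 259·52644² = 1 ✓
(x_2, y_2) = (847225·847225 + 259·52644·52644, 847225·52644 + 52644·847225) = (1435580401249, 89202625800)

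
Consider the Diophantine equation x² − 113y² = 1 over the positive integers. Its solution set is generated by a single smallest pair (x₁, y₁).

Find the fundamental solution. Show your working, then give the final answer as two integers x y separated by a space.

1204353 113296

√113 = [10; 1,1,1,2,2,1,1,1,20, …], period ℓ=9 (odd) → k=17
k=0  a_k=10  p_k/q_k = 10/1
k=1  a_k=1  p_k/q_k = 11/1
k=2  a_k=1  p_k/q_k = 21/2
k=3  a_k=1  p_k/q_k = 32/3
k=4  a_k=2  p_k/q_k = 85/8
k=5  a_k=2  p_k/q_k = 202/19
k=6  a_k=1  p_k/q_k = 287/27
…
k=8  a_k=1  p_k/q_k = 776/73
…
k=11  a_k=1  p_k/q_k = 32794/3085
k=12  a_k=1  p_k/q_k = 49579/4664
k=13  a_k=2  p_k/q_k = 131952/12413
…
k=15  a_k=1  p_k/q_k = 445435/41903
k=16  a_k=1  p_k/q_k = 758918/71393
k=17  a_k=1  p_k/q_k = 1204353/113296
(x₁, y₁) = (1204353, 113296);  1204353² − 113·113296² = 1 ✓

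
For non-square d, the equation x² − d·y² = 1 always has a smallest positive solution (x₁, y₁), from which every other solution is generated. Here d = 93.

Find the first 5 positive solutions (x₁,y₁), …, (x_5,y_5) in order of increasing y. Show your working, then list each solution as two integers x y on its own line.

12151 1260
295293601 30620520
7176225079351 744139875780
174396621583094401 18084087230585040
4238186690536135053751 439479487133537766300

[9; 1,1,1,4,6,4,1,1,1,18] for √93; ℓ=10 ⇒ convergent index 9
i=0: a=9 ⇒ p=9, q=1
…
i=3: a=1 ⇒ p=29, q=3
…
i=5: a=6 ⇒ p=839, q=87
i=6: a=4 ⇒ p=3491, q=362
i=7: a=1 ⇒ p=4330, q=449
i=8: a=1 ⇒ p=7821, q=811
i=9: a=1 ⇒ p=12151, q=1260
→ (12151, 1260).  Check: 12151²=147646801, 93·1260²=147646800, difference 1.
(x_2, y_2) = (12151·12151 + 93·1260·1260, 12151·1260 + 1260·12151) = (295293601, 30620520)
(x_3, y_3) = (12151·295293601 + 93·1260·30620520, 12151·30620520 + 1260·295293601) = (7176225079351, 744139875780)
(x_4, y_4) = (12151·7176225079351 + 93·1260·744139875780, 12151·744139875780 + 1260·7176225079351) = (174396621583094401, 18084087230585040)
(x_5, y_5) = (12151·174396621583094401 + 93·1260·18084087230585040, 12151·18084087230585040 + 1260·174396621583094401) = (4238186690536135053751, 439479487133537766300)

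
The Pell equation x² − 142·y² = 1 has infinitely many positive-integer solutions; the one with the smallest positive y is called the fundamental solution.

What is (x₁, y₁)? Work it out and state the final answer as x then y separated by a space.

143 12

√142 = [11; 1,10,1,22, …], period ℓ=4 (even) → k=3
i=0: a=11 ⇒ p=11, q=1
i=1: a=1 ⇒ p=12, q=1
i=2: a=10 ⇒ p=131, q=11
i=3: a=1 ⇒ p=143, q=12
fundamental: x₁=143, y₁=12  (since 20449 − 142·144 = 1)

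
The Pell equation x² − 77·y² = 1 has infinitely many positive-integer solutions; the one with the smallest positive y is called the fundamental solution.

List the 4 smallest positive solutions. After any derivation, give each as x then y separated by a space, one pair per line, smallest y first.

351 40
246401 28080
172973151 19712120
121426905601 13837880160

√77 = [8; 1,3,2,3,1,16, …], period ℓ=6 (even) → k=5
step 0: (8, 1)  from 8·(1,0) + (0,1)
…
step 4: (272, 31)  from 3·(79,9) + (35,4)
step 5: (351, 40)  from 1·(272,31) + (79,9)
→ (351, 40).  Check: 351²=123201, 77·40²=123200, difference 1.
n=2: (351,40)∘(351,40) = (351·351+77·40·40, 351·40+40·351) = (246401,28080)
n=3: (246401,28080)∘(351,40) = (351·246401+77·40·28080, 351·28080+40·246401) = (172973151,19712120)
n=4: (172973151,19712120)∘(351,40) = (351·172973151+77·40·19712120, 351·19712120+40·172973151) = (121426905601,13837880160)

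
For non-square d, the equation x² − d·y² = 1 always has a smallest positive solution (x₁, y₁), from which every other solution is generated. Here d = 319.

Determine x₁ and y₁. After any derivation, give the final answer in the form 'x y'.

√319 = [17; 1,6,5,1,4,…,6,1,34, …], period ℓ=14 (even) → k=13
i=0: a=17 ⇒ p=17, q=1
…
i=3: a=5 ⇒ p=643, q=36
i=4: a=1 ⇒ p=768, q=43
i=5: a=4 ⇒ p=3715, q=208
i=6: a=3 ⇒ p=11913, q=667
i=7: a=1 ⇒ p=15628, q=875
i=8: a=3 ⇒ p=58797, q=3292
i=9: a=4 ⇒ p=250816, q=14043
i=10: a=1 ⇒ p=309613, q=17335
i=11: a=5 ⇒ p=1798881, q=100718
i=12: a=6 ⇒ p=11102899, q=621643
i=13: a=1 ⇒ p=12901780, q=722361
fundamental: x₁=12901780, y₁=722361  (since 166455927168400 − 319·521805414321 = 1)

12901780 722361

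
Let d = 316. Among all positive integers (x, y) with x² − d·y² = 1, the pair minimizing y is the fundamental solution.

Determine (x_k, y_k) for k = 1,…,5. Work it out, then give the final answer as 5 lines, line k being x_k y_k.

[17; 1,3,2,8,2,3,1,34] for √316; ℓ=8 ⇒ convergent index 7
a_0=17:  p_0=17·1+0=17,  q_0=17·0+1=1
a_1=1:  p_1=1·17+1=18,  q_1=1·1+0=1
a_2=3:  p_2=3·18+17=71,  q_2=3·1+1=4
a_3=2:  p_3=2·71+18=160,  q_3=2·4+1=9
a_4=8:  p_4=8·160+71=1351,  q_4=8·9+4=76
a_5=2:  p_5=2·1351+160=2862,  q_5=2·76+9=161
a_6=3:  p_6=3·2862+1351=9937,  q_6=3·161+76=559
a_7=1:  p_7=1·9937+2862=12799,  q_7=1·559+161=720
→ (12799, 720).  Check: 12799²=163814401, 316·720²=163814400, difference 1.
(x_2, y_2) = (12799·12799 + 316·720·720, 12799·720 + 720·12799) = (327628801, 18430560)
(x_3, y_3) = (12799·327628801 + 316·720·18430560, 12799·18430560 + 720·327628801) = (8386642035199, 471785474160)
(x_4, y_4) = (12799·8386642035199 + 316·720·471785474160, 12799·471785474160 + 720·8386642035199) = (214681262489395201, 12076764549117120)
(x_5, y_5) = (12799·214681262489395201 + 316·720·12076764549117120, 12799·12076764549117120 + 720·214681262489395201) = (5495410948816896319999, 309141018456514563600)

12799 720
327628801 18430560
8386642035199 471785474160
214681262489395201 12076764549117120
5495410948816896319999 309141018456514563600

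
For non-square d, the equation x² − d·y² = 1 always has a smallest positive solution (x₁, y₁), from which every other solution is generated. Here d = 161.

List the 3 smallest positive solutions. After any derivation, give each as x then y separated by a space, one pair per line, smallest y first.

d=161: √d = [12; 1,2,4,1,2,1,4,2,1,24] (ℓ=10, even), read p_9/q_9
a_0=12:  p_0=12·1+0=12,  q_0=12·0+1=1
a_1=1:  p_1=1·12+1=13,  q_1=1·1+0=1
…
a_6=1:  p_6=1·571+203=774,  q_6=1·45+16=61
a_7=4:  p_7=4·774+571=3667,  q_7=4·61+45=289
a_8=2:  p_8=2·3667+774=8108,  q_8=2·289+61=639
a_9=1:  p_9=1·8108+3667=11775,  q_9=1·639+289=928
(x₁, y₁) = (11775, 928);  11775² − 161·928² = 1 ✓
(11775+928√161)^2 = 277301249 + 21854400√161
(11775+928√161)^3 = 6530444402175 + 514671119072√161

11775 928
277301249 21854400
6530444402175 514671119072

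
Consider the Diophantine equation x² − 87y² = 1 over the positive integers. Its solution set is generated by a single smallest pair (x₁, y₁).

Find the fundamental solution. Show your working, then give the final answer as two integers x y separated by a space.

√87 = [9; 3,18, …], period ℓ=2 (even) → k=1
a_0=9:  p_0=9·1+0=9,  q_0=9·0+1=1
a_1=3:  p_1=3·9+1=28,  q_1=3·1+0=3
(x₁, y₁) = (28, 3);  28² − 87·3² = 1 ✓

28 3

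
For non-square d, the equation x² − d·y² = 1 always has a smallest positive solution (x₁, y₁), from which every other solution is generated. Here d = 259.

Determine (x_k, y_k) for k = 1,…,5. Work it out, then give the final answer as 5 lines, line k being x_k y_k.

√259 → a₀=16, period (10,1,2,3,4,3,2,1,10,32); ℓ=10 even so k=9
a_0=16:  p_0=16·1+0=16,  q_0=16·0+1=1
a_1=10:  p_1=10·16+1=161,  q_1=10·1+0=10
a_2=1:  p_2=1·161+16=177,  q_2=1·10+1=11
a_3=2:  p_3=2·177+161=515,  q_3=2·11+10=32
a_4=3:  p_4=3·515+177=1722,  q_4=3·32+11=107
a_5=4:  p_5=4·1722+515=7403,  q_5=4·107+32=460
a_6=3:  p_6=3·7403+1722=23931,  q_6=3·460+107=1487
a_7=2:  p_7=2·23931+7403=55265,  q_7=2·1487+460=3434
a_8=1:  p_8=1·55265+23931=79196,  q_8=1·3434+1487=4921
a_9=10:  p_9=10·79196+55265=847225,  q_9=10·4921+3434=52644
(x₁, y₁) = (847225, 52644);  847225² − 259·52644² = 1 ✓
(847225+52644√259)^2 = 1435580401249 + 89202625800√259
(847225+52644√259)^3 = 2432519210895520825 + 151149389286757356√259
(847225+52644√259)^4 = 4121782176900479681520001 + 256115082676856799248400√259
(847225+52644√259)^5 = 6984153809646585277140670173625 + 433974201841648854097164622644√259

847225 52644
1435580401249 89202625800
2432519210895520825 151149389286757356
4121782176900479681520001 256115082676856799248400
6984153809646585277140670173625 433974201841648854097164622644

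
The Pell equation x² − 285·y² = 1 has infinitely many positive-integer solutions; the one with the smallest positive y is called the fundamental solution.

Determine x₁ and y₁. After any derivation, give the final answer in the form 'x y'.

2431 144

d=285: √d = [16; 1,7,2,7,1,32] (ℓ=6, even), read p_5/q_5
step 0: (16, 1)  from 16·(1,0) + (0,1)
…
step 4: (2144, 127)  from 7·(287,17) + (135,8)
step 5: (2431, 144)  from 1·(2144,127) + (287,17)
→ (2431, 144).  Check: 2431²=5909761, 285·144²=5909760, difference 1.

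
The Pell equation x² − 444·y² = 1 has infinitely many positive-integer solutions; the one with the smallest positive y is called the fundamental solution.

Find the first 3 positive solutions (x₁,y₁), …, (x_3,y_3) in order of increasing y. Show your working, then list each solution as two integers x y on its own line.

[21; 14,42] for √444; ℓ=2 ⇒ convergent index 1
i=0: a=21 ⇒ p=21, q=1
i=1: a=14 ⇒ p=295, q=14
(x₁, y₁) = (295, 14);  295² − 444·14² = 1 ✓
n=2: (295,14)∘(295,14) = (295·295+444·14·14, 295·14+14·295) = (174049,8260)
n=3: (174049,8260)∘(295,14) = (295·174049+444·14·8260, 295·8260+14·174049) = (102688615,4873386)

295 14
174049 8260
102688615 4873386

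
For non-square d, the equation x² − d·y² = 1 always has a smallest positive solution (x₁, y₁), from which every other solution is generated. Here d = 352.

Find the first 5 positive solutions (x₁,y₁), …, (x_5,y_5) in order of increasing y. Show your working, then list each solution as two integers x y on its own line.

[18; 1,3,5,9,5,3,1,36] for √352; ℓ=8 ⇒ convergent index 7
step 0: (18, 1)  from 18·(1,0) + (0,1)
step 1: (19, 1)  from 1·(18,1) + (1,0)
…
step 4: (3621, 193)  from 9·(394,21) + (75,4)
…
step 6: (59118, 3151)  from 3·(18499,986) + (3621,193)
step 7: (77617, 4137)  from 1·(59118,3151) + (18499,986)
fundamental: x₁=77617, y₁=4137  (since 6024398689 − 352·17114769 = 1)
k=2:  x_2 = 77617·77617+352·4137·4137 = 12048797377,  y_2 = 77617·4137+4137·77617 = 642203058
k=3:  x_3 = 77617·12048797377+352·4137·642203058 = 1870383011943601,  y_3 = 77617·642203058+4137·12048797377 = 99691749501435
k=4:  x_4 = 77617·1870383011943601+352·4137·99691749501435 = 290347036464004160257,  y_4 = 77617·99691749501435+4137·1870383011943601 = 15475549041463557732
k=5:  x_5 = 77617·290347036464004160257+352·4137·15475549041463557732 = 45071731856582838801391537,  y_5 = 77617·15475549041463557732+4137·290347036464004160257 = 2402331379802862171467853

77617 4137
12048797377 642203058
1870383011943601 99691749501435
290347036464004160257 15475549041463557732
45071731856582838801391537 2402331379802862171467853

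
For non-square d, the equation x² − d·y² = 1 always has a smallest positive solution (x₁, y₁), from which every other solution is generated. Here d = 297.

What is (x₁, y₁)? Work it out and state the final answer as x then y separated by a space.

[17; 4,3,1,1,2,1,1,3,4,34] for √297; ℓ=10 ⇒ convergent index 9
a_0=17:  p_0=17·1+0=17,  q_0=17·0+1=1
…
a_4=1:  p_4=1·293+224=517,  q_4=1·17+13=30
…
a_6=1:  p_6=1·1327+517=1844,  q_6=1·77+30=107
a_7=1:  p_7=1·1844+1327=3171,  q_7=1·107+77=184
a_8=3:  p_8=3·3171+1844=11357,  q_8=3·184+107=659
a_9=4:  p_9=4·11357+3171=48599,  q_9=4·659+184=2820
→ (48599, 2820).  Check: 48599²=2361862801, 297·2820²=2361862800, difference 1.

48599 2820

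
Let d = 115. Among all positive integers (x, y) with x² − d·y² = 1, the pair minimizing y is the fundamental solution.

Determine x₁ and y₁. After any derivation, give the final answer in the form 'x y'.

1126 105

[10; 1,2,1,1,1,1,1,2,1,20] for √115; ℓ=10 ⇒ convergent index 9
i=0: a=10 ⇒ p=10, q=1
i=1: a=1 ⇒ p=11, q=1
…
i=8: a=2 ⇒ p=815, q=76
i=9: a=1 ⇒ p=1126, q=105
→ (1126, 105).  Check: 1126²=1267876, 115·105²=1267875, difference 1.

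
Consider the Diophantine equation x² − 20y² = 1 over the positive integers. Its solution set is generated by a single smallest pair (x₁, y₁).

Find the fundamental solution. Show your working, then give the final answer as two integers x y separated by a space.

9 2

[4; 2,8] for √20; ℓ=2 ⇒ convergent index 1
i=0: a=4 ⇒ p=4, q=1
i=1: a=2 ⇒ p=9, q=2
(x₁, y₁) = (9, 2);  9² − 20·2² = 1 ✓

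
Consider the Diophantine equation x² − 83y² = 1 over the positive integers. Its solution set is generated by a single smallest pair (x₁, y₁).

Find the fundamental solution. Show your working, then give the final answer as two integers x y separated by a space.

82 9

d=83: √d = [9; 9,18] (ℓ=2, even), read p_1/q_1
step 0: (9, 1)  from 9·(1,0) + (0,1)
step 1: (82, 9)  from 9·(9,1) + (1,0)
fundamental: x₁=82, y₁=9  (since 6724 − 83·81 = 1)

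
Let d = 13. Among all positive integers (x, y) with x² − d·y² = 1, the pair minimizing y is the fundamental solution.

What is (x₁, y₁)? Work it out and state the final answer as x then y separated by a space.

d=13: √d = [3; 1,1,1,1,6] (ℓ=5, odd), read p_9/q_9
k=0  a_k=3  p_k/q_k = 3/1
…
k=3  a_k=1  p_k/q_k = 11/3
k=4  a_k=1  p_k/q_k = 18/5
k=5  a_k=6  p_k/q_k = 119/33
k=6  a_k=1  p_k/q_k = 137/38
k=7  a_k=1  p_k/q_k = 256/71
k=8  a_k=1  p_k/q_k = 393/109
k=9  a_k=1  p_k/q_k = 649/180
(x₁, y₁) = (649, 180);  649² − 13·180² = 1 ✓

649 180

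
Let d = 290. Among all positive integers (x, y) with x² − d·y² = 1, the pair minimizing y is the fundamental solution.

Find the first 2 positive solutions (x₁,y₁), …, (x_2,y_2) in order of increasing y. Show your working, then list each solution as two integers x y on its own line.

[17; 34] for √290; ℓ=1 ⇒ convergent index 1
a_0=17:  p_0=17·1+0=17,  q_0=17·0+1=1
a_1=34:  p_1=34·17+1=579,  q_1=34·1+0=34
→ (579, 34).  Check: 579²=335241, 290·34²=335240, difference 1.
(579+34√290)^2 = 670481 + 39372√290

579 34
670481 39372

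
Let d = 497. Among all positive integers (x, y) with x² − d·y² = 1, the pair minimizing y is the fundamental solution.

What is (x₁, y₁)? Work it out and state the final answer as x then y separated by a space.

1201887 53912

[22; 3,2,2,5,6,5,2,2,3,44] for √497; ℓ=10 ⇒ convergent index 9
i=0: a=22 ⇒ p=22, q=1
…
i=3: a=2 ⇒ p=379, q=17
i=4: a=5 ⇒ p=2051, q=92
…
i=7: a=2 ⇒ p=143637, q=6443
i=8: a=2 ⇒ p=352750, q=15823
i=9: a=3 ⇒ p=1201887, q=53912
(x₁, y₁) = (1201887, 53912);  1201887² − 497·53912² = 1 ✓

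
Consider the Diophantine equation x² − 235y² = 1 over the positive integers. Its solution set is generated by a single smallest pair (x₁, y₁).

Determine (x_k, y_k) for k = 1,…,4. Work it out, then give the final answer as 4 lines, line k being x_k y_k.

√235 → a₀=15, period (3,30); ℓ=2 even so k=1
step 0: (15, 1)  from 15·(1,0) + (0,1)
step 1: (46, 3)  from 3·(15,1) + (1,0)
fundamental: x₁=46, y₁=3  (since 2116 − 235·9 = 1)
n=2: (46,3)∘(46,3) = (46·46+235·3·3, 46·3+3·46) = (4231,276)
n=3: (4231,276)∘(46,3) = (46·4231+235·3·276, 46·276+3·4231) = (389206,25389)
n=4: (389206,25389)∘(46,3) = (46·389206+235·3·25389, 46·25389+3·389206) = (35802721,2335512)

46 3
4231 276
389206 25389
35802721 2335512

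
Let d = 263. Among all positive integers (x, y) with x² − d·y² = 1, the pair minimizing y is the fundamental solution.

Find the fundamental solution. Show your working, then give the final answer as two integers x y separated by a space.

d=263: √d = [16; 4,1,1,1,1,15,1,1,1,1,4,32] (ℓ=12, even), read p_11/q_11
k=0  a_k=16  p_k/q_k = 16/1
…
k=4  a_k=1  p_k/q_k = 227/14
…
k=10  a_k=1  p_k/q_k = 30229/1864
k=11  a_k=4  p_k/q_k = 139128/8579
(x₁, y₁) = (139128, 8579);  139128² − 263·8579² = 1 ✓

139128 8579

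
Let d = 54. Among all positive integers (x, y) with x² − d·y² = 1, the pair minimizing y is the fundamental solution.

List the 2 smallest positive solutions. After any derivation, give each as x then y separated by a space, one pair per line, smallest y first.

[7; 2,1,6,1,2,14] for √54; ℓ=6 ⇒ convergent index 5
i=0: a=7 ⇒ p=7, q=1
i=1: a=2 ⇒ p=15, q=2
i=2: a=1 ⇒ p=22, q=3
i=3: a=6 ⇒ p=147, q=20
i=4: a=1 ⇒ p=169, q=23
i=5: a=2 ⇒ p=485, q=66
→ (485, 66).  Check: 485²=235225, 54·66²=235224, difference 1.
n=2: (485,66)∘(485,66) = (485·485+54·66·66, 485·66+66·485) = (470449,64020)

485 66
470449 64020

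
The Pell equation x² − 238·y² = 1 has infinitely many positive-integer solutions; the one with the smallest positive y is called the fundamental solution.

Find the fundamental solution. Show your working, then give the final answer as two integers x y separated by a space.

d=238: √d = [15; 2,2,1,14,1,2,2,30] (ℓ=8, even), read p_7/q_7
i=0: a=15 ⇒ p=15, q=1
…
i=3: a=1 ⇒ p=108, q=7
i=4: a=14 ⇒ p=1589, q=103
…
i=6: a=2 ⇒ p=4983, q=323
i=7: a=2 ⇒ p=11663, q=756
→ (11663, 756).  Check: 11663²=136025569, 238·756²=136025568, difference 1.

11663 756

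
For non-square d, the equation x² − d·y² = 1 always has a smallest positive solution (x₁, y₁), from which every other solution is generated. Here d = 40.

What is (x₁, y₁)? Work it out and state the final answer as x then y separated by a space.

19 3

d=40: √d = [6; 3,12] (ℓ=2, even), read p_1/q_1
i=0: a=6 ⇒ p=6, q=1
i=1: a=3 ⇒ p=19, q=3
fundamental: x₁=19, y₁=3  (since 361 − 40·9 = 1)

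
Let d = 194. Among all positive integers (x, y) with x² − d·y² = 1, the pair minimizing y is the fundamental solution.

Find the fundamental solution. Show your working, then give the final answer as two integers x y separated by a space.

195 14

[13; 1,12,1,26] for √194; ℓ=4 ⇒ convergent index 3
a_0=13:  p_0=13·1+0=13,  q_0=13·0+1=1
a_1=1:  p_1=1·13+1=14,  q_1=1·1+0=1
a_2=12:  p_2=12·14+13=181,  q_2=12·1+1=13
a_3=1:  p_3=1·181+14=195,  q_3=1·13+1=14
fundamental: x₁=195, y₁=14  (since 38025 − 194·196 = 1)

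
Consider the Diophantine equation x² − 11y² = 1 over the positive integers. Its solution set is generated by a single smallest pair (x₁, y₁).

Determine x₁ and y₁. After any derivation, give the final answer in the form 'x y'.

10 3

d=11: √d = [3; 3,6] (ℓ=2, even), read p_1/q_1
i=0: a=3 ⇒ p=3, q=1
i=1: a=3 ⇒ p=10, q=3
→ (10, 3).  Check: 10²=100, 11·3²=99, difference 1.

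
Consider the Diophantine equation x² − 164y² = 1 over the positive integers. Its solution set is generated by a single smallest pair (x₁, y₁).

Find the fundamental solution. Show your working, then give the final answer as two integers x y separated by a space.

d=164: √d = [12; 1,4,6,4,1,24] (ℓ=6, even), read p_5/q_5
k=0  a_k=12  p_k/q_k = 12/1
…
k=4  a_k=4  p_k/q_k = 1652/129
k=5  a_k=1  p_k/q_k = 2049/160
(x₁, y₁) = (2049, 160);  2049² − 164·160² = 1 ✓

2049 160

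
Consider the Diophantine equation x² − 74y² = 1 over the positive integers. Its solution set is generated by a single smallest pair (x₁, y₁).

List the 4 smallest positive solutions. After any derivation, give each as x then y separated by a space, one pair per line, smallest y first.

√74 → a₀=8, period (1,1,1,1,16); ℓ=5 odd so k=9
a_0=8:  p_0=8·1+0=8,  q_0=8·0+1=1
a_1=1:  p_1=1·8+1=9,  q_1=1·1+0=1
a_2=1:  p_2=1·9+8=17,  q_2=1·1+1=2
…
a_4=1:  p_4=1·26+17=43,  q_4=1·3+2=5
a_5=16:  p_5=16·43+26=714,  q_5=16·5+3=83
a_6=1:  p_6=1·714+43=757,  q_6=1·83+5=88
…
a_8=1:  p_8=1·1471+757=2228,  q_8=1·171+88=259
a_9=1:  p_9=1·2228+1471=3699,  q_9=1·259+171=430
→ (3699, 430).  Check: 3699²=13682601, 74·430²=13682600, difference 1.
(3699+430√74)^2 = 27365201 + 3181140√74
(3699+430√74)^3 = 202447753299 + 23534073290√74
(3699+430√74)^4 = 1497708451540801 + 174105071018280√74

3699 430
27365201 3181140
202447753299 23534073290
1497708451540801 174105071018280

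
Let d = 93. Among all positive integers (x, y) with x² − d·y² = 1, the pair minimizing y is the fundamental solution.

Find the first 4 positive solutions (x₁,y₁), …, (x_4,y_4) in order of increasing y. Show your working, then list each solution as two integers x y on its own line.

√93 = [9; 1,1,1,4,6,4,1,1,1,18, …], period ℓ=10 (even) → k=9
a_0=9:  p_0=9·1+0=9,  q_0=9·0+1=1
…
a_2=1:  p_2=1·10+9=19,  q_2=1·1+1=2
a_3=1:  p_3=1·19+10=29,  q_3=1·2+1=3
a_4=4:  p_4=4·29+19=135,  q_4=4·3+2=14
a_5=6:  p_5=6·135+29=839,  q_5=6·14+3=87
a_6=4:  p_6=4·839+135=3491,  q_6=4·87+14=362
a_7=1:  p_7=1·3491+839=4330,  q_7=1·362+87=449
a_8=1:  p_8=1·4330+3491=7821,  q_8=1·449+362=811
a_9=1:  p_9=1·7821+4330=12151,  q_9=1·811+449=1260
fundamental: x₁=12151, y₁=1260  (since 147646801 − 93·1587600 = 1)
(12151+1260√93)^2 = 295293601 + 30620520√93
(12151+1260√93)^3 = 7176225079351 + 744139875780√93
(12151+1260√93)^4 = 174396621583094401 + 18084087230585040√93

12151 1260
295293601 30620520
7176225079351 744139875780
174396621583094401 18084087230585040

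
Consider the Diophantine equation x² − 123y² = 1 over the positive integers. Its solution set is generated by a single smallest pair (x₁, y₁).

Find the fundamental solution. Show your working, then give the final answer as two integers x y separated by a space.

122 11

d=123: √d = [11; 11,22] (ℓ=2, even), read p_1/q_1
k=0  a_k=11  p_k/q_k = 11/1
k=1  a_k=11  p_k/q_k = 122/11
→ (122, 11).  Check: 122²=14884, 123·11²=14883, difference 1.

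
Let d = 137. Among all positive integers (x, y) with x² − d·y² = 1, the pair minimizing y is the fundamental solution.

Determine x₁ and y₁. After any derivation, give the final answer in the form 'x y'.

6083073 519712

[11; 1,2,2,1,1,2,2,1,22] for √137; ℓ=9 ⇒ convergent index 17
i=0: a=11 ⇒ p=11, q=1
i=1: a=1 ⇒ p=12, q=1
i=2: a=2 ⇒ p=35, q=3
i=3: a=2 ⇒ p=82, q=7
i=4: a=1 ⇒ p=117, q=10
…
i=7: a=2 ⇒ p=1229, q=105
i=8: a=1 ⇒ p=1744, q=149
…
i=10: a=1 ⇒ p=41341, q=3532
i=11: a=2 ⇒ p=122279, q=10447
…
i=16: a=2 ⇒ p=4286741, q=366241
i=17: a=1 ⇒ p=6083073, q=519712
fundamental: x₁=6083073, y₁=519712  (since 37003777123329 − 137·270100562944 = 1)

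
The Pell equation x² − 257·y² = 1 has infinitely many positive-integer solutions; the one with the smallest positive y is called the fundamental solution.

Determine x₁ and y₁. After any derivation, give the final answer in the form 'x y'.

513 32

[16; 32] for √257; ℓ=1 ⇒ convergent index 1
a_0=16:  p_0=16·1+0=16,  q_0=16·0+1=1
a_1=32:  p_1=32·16+1=513,  q_1=32·1+0=32
fundamental: x₁=513, y₁=32  (since 263169 − 257·1024 = 1)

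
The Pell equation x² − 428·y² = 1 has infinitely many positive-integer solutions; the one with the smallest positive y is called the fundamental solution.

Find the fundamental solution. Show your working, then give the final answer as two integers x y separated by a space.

1850887 89466

[20; 1,2,4,1,5,10,5,1,4,2,1,40] for √428; ℓ=12 ⇒ convergent index 11
step 0: (20, 1)  from 20·(1,0) + (0,1)
…
step 3: (269, 13)  from 4·(62,3) + (21,1)
step 4: (331, 16)  from 1·(269,13) + (62,3)
…
step 8: (119350, 5769)  from 1·(99779,4823) + (19571,946)
step 9: (577179, 27899)  from 4·(119350,5769) + (99779,4823)
step 10: (1273708, 61567)  from 2·(577179,27899) + (119350,5769)
step 11: (1850887, 89466)  from 1·(1273708,61567) + (577179,27899)
fundamental: x₁=1850887, y₁=89466  (since 3425782686769 − 428·8004165156 = 1)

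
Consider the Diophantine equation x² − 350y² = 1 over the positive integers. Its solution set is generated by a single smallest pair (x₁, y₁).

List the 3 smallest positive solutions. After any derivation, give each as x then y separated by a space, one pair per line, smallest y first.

449 24
403201 21552
362074049 19353672

[18; 1,2,2,2,1,36] for √350; ℓ=6 ⇒ convergent index 5
a_0=18:  p_0=18·1+0=18,  q_0=18·0+1=1
a_1=1:  p_1=1·18+1=19,  q_1=1·1+0=1
…
a_3=2:  p_3=2·56+19=131,  q_3=2·3+1=7
a_4=2:  p_4=2·131+56=318,  q_4=2·7+3=17
a_5=1:  p_5=1·318+131=449,  q_5=1·17+7=24
→ (449, 24).  Check: 449²=201601, 350·24²=201600, difference 1.
(449+24√350)^2 = 403201 + 21552√350
(449+24√350)^3 = 362074049 + 19353672√350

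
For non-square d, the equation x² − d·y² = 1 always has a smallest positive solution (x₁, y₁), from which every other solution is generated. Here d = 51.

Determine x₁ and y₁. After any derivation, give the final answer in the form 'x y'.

√51 = [7; 7,14, …], period ℓ=2 (even) → k=1
a_0=7:  p_0=7·1+0=7,  q_0=7·0+1=1
a_1=7:  p_1=7·7+1=50,  q_1=7·1+0=7
(x₁, y₁) = (50, 7);  50² − 51·7² = 1 ✓

50 7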